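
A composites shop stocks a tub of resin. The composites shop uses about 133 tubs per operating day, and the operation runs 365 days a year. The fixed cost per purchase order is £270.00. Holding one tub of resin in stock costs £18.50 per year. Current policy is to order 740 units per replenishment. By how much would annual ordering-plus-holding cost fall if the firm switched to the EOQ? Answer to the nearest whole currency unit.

Extra cost ≈ £2,535 per year

Annual demand D = 133 × 365 = 48,545.
EOQ = √(2DS/H) = √(2 × 48,545 × 270 / 18.5) ≈ 1190.37.
Cost at Q* = (D/Q*)S + (Q*/2)H = √(2DSH) ≈ £22,021.91.
Cost at Q = 740: (48,545/740)×270 + (740/2)×18.5 = £17,712.36 + £6,845.00 = £24,557.36.
Excess = £24,557.36 − £22,021.91 = £2,535.45.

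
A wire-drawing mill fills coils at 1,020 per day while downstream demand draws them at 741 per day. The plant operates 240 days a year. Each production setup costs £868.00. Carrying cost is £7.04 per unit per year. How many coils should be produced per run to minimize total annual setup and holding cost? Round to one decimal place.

Annual demand D = 741 × 240 = 177,840.
Production build-up factor (1 − d/p) = 1 − 741/1,020 = 0.2735.
Q* = √(2DS / (H(1 − d/p))) = √(2 × 177,840 × 868 / (7.04 × 0.2735)).
= √(308,730,240 / 1.9256) ≈ 12661.969.

Q* ≈ 12,662.0 coils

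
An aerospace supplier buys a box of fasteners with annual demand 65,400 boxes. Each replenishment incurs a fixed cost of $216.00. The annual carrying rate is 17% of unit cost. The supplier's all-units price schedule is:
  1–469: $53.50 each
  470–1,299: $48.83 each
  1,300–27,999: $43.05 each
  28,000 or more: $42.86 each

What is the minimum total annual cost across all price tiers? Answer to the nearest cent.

TC* ≈ $2,829,849.43

Holding cost per unit per year at price C is H = 0.17·C.
Candidates are each tier's EOQ (if it falls in that tier) and each price-break quantity.
Tier 1 ($53.50): EOQ = 1762.5 exceeds tier's upper bound 469, so this tier is dominated.
Tier 2 ($48.83): EOQ = 1844.9 exceeds tier's upper bound 1299, so this tier is dominated.
EOQ at $43.05 = 1964.8 (feasible in tier 3): TC = 65,400×$43.05 + (65,400/1964.8)×216 + (1964.8/2)×0.17×$43.05 = $2,829,849.43.
EOQ at $42.86 = 1969.2 < 28000, so use break Q=28000: TC = 65,400×$42.86 + (65,400/28000.0)×216 + (28000.0/2)×0.17×$42.86 = $2,905,555.31.
Lowest total cost among the candidates is at Q = 1964.8.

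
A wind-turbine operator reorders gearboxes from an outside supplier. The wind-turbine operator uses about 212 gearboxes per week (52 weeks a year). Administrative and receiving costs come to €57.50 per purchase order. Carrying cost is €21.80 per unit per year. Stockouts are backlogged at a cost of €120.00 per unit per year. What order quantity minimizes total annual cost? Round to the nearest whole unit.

Annual demand D = 212 × 52 = 11,024.
With planned backorders, Q* = √(2DS/H) · √((H+B)/B).
√(2DS/H) = √(2 × 11,024 × 57.5 / 21.8) = 241.152.
√((H+B)/B) = √((21.8+120)/120) = 1.0870.
Q* ≈ 262.143.

Q* ≈ 262 gearboxes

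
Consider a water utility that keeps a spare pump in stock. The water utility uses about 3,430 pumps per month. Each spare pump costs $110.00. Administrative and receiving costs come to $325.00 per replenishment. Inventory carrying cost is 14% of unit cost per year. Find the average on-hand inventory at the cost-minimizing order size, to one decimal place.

Average inventory ≈ 659.0 pumps

Annual demand D = 3,430 × 12 = 41,160.
Holding cost H = 0.14 × $110.00 = $15.4000 per unit per year.
Q* = √(2DS/H) = √(2 × 41,160 × 325 / 15.4) ≈ 1318.06.
Average inventory = Q*/2 ≈ 1318.06 / 2 = 659.028.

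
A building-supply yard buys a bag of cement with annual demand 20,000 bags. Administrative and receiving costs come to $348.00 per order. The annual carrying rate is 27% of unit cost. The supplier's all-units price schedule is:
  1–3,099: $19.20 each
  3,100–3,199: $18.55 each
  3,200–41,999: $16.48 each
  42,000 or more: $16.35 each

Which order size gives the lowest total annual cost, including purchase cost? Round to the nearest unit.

Q* ≈ 3,200 bags

Holding cost per unit per year at price C is H = 0.27·C.
Evaluate total cost at each tier's feasible EOQ or, if the EOQ is below the tier, at the tier's minimum quantity.
EOQ at $19.20 = 1638.7 (feasible in tier 1): TC = 20,000×$19.20 + (20,000/1638.7)×348 + (1638.7/2)×0.27×$19.20 = $392,494.78.
EOQ at $18.55 = 1667.1 < 3100, so use break Q=3100: TC = 20,000×$18.55 + (20,000/3100.0)×348 + (3100.0/2)×0.27×$18.55 = $381,008.34.
EOQ at $16.48 = 1768.7 < 3200, so use break Q=3200: TC = 20,000×$16.48 + (20,000/3200.0)×348 + (3200.0/2)×0.27×$16.48 = $338,894.36.
EOQ at $16.35 = 1775.7 < 42000, so use break Q=42000: TC = 20,000×$16.35 + (20,000/42000.0)×348 + (42000.0/2)×0.27×$16.35 = $419,870.21.
Lowest total cost is $338,894.36 at Q = 3200.0.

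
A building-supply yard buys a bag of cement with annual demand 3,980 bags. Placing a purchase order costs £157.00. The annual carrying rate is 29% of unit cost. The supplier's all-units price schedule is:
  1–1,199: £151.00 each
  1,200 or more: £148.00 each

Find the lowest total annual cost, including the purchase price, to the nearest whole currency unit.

TC* ≈ £608,378

Holding cost per unit per year at price C is H = 0.29·C.
For each price level, check whether its EOQ is feasible; otherwise the best quantity at that price is the breakpoint.
EOQ at £151.00 = 168.9 (feasible in tier 1): TC = 3,980×£151.00 + (3,980/168.9)×157 + (168.9/2)×0.29×£151.00 = £608,377.65.
EOQ at £148.00 = 170.6 < 1200, so use break Q=1200: TC = 3,980×£148.00 + (3,980/1200.0)×157 + (1200.0/2)×0.29×£148.00 = £615,312.72.
Lowest total cost among the candidates is at Q = 168.9.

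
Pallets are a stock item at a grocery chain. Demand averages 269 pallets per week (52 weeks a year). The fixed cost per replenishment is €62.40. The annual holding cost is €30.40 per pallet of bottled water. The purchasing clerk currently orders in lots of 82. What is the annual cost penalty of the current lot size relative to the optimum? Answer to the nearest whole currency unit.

Extra cost ≈ €4,606 per year

Annual demand D = 269 × 52 = 13,988.
EOQ = √(2DS/H) = √(2 × 13,988 × 62.4 / 30.4) ≈ 239.63.
Cost at Q* = (D/Q*)S + (Q*/2)H = √(2DSH) ≈ €7,284.87.
Cost at Q = 82: (13,988/82)×62.4 + (82/2)×30.4 = €10,644.53 + €1,246.40 = €11,890.93.
Excess = €11,890.93 − €7,284.87 = €4,606.06.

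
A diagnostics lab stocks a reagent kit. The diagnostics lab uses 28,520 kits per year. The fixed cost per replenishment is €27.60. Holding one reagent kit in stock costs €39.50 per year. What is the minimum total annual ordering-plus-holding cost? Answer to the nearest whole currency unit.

Q* = √(2DS/H) = √(2 × 28,520 × 27.6 / 39.5) ≈ 199.64.
At the optimum the two cost components are equal, so total cost = 2·(Q*/2)H = Q*·H.
Minimum total = √(2DSH) = √(2 × 28,520 × 27.6 × 39.5) ≈ 7885.747.

TC* ≈ €7,886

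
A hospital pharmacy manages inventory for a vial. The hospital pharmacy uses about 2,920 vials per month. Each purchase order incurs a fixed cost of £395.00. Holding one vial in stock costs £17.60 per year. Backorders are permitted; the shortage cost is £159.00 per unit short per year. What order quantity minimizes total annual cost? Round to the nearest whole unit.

Annual demand D = 2,920 × 12 = 35,040.
With planned backorders, Q* = √(2DS/H) · √((H+B)/B).
√(2DS/H) = √(2 × 35,040 × 395 / 17.6) = 1254.120.
√((H+B)/B) = √((17.6+159)/159) = 1.0539.
Q* ≈ 1321.710.

Q* ≈ 1,322 vials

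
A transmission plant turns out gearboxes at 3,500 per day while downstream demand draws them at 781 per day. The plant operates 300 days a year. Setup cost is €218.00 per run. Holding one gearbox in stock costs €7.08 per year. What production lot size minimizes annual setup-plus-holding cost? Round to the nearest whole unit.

Annual demand D = 781 × 300 = 234,300.
Production build-up factor (1 − d/p) = 1 − 781/3,500 = 0.7769.
Q* = √(2DS / (H(1 − d/p))) = √(2 × 234,300 × 218 / (7.08 × 0.7769)).
= √(102,154,800 / 5.5001) ≈ 4309.652.

Q* ≈ 4,310 gearboxes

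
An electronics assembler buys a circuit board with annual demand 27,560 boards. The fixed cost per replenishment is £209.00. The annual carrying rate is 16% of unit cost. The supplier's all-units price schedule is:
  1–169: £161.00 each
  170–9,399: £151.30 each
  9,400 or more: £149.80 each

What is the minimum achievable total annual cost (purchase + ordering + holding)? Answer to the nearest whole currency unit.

TC* ≈ £4,186,528

Holding cost per unit per year at price C is H = 0.16·C.
For each price level, check whether its EOQ is feasible; otherwise the best quantity at that price is the breakpoint.
Tier 1 (£161.00): EOQ = 668.7 exceeds tier's upper bound 169, so this tier is dominated.
EOQ at £151.30 = 689.8 (feasible in tier 2): TC = 27,560×£151.30 + (27,560/689.8)×209 + (689.8/2)×0.16×£151.30 = £4,186,527.64.
EOQ at £149.80 = 693.3 < 9400, so use break Q=9400: TC = 27,560×£149.80 + (27,560/9400.0)×209 + (9400.0/2)×0.16×£149.80 = £4,241,750.37.
Lowest total cost among the candidates is at Q = 689.8.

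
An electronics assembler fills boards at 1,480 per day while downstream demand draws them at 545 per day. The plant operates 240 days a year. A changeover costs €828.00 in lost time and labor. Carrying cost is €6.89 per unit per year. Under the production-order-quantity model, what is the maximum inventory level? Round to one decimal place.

Annual demand D = 545 × 240 = 130,800.
Production build-up factor (1 − d/p) = 1 − 545/1,480 = 0.6318.
Q* = √(2DS / (H(1 − d/p))) = √(2 × 130,800 × 828 / (6.89 × 0.6318)).
= √(216,604,800 / 4.3528) ≈ 7054.228.
Maximum inventory = Q*(1 − d/p) = 7054.228 × 0.6318 ≈ 4456.556.

I_max ≈ 4,456.6 boards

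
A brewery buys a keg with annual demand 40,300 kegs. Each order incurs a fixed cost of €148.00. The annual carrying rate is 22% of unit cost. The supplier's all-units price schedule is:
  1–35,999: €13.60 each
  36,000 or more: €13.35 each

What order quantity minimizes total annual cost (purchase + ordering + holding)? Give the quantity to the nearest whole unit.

Holding cost per unit per year at price C is H = 0.22·C.
Candidates are each tier's EOQ (if it falls in that tier) and each price-break quantity.
EOQ at €13.60 = 1996.7 (feasible in tier 1): TC = 40,300×€13.60 + (40,300/1996.7)×148 + (1996.7/2)×0.22×€13.60 = €554,054.19.
EOQ at €13.35 = 2015.3 < 36000, so use break Q=36000: TC = 40,300×€13.35 + (40,300/36000.0)×148 + (36000.0/2)×0.22×€13.35 = €591,036.68.
Lowest total cost is €554,054.19 at Q = 1996.7.

Q* ≈ 1,997 kegs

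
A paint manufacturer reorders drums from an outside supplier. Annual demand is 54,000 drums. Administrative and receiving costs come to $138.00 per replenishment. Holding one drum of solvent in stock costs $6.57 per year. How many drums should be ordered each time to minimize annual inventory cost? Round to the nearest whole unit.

EOQ = √(2DS / H) = √(2 × 54,000 × 138 / 6.57).
= √(14,904,000 / 6.57) = √2,268,493.1507 ≈ 1506.152.

Q* ≈ 1,506 drums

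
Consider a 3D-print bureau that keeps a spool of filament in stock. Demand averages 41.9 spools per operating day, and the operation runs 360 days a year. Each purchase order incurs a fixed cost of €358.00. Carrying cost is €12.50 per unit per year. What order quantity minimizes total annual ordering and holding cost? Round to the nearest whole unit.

Q* ≈ 930 spools

Annual demand D = 41.9 × 360 = 15,084.
EOQ = √(2DS / H) = √(2 × 15,084 × 358 / 12.5).
= √(10,800,144 / 12.5) = √864,011.52 ≈ 929.522.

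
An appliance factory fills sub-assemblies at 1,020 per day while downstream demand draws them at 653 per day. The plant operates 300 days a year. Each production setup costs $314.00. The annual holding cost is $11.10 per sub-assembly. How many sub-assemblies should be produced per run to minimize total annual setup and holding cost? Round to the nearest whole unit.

Q* ≈ 5,550 sub-assemblies

Annual demand D = 653 × 300 = 195,900.
Production build-up factor (1 − d/p) = 1 − 653/1,020 = 0.3598.
Q* = √(2DS / (H(1 − d/p))) = √(2 × 195,900 × 314 / (11.1 × 0.3598)).
= √(123,025,200 / 3.9938) ≈ 5550.123.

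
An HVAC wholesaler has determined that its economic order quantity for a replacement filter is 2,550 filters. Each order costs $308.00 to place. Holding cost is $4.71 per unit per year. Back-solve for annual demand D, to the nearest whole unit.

The basic EOQ model gives Q* = √(2DS/H); rearrange for the unknown.
From Q* = √(2DS/H): D = Q*²H / (2S) = 2,550² × 4.71 / (2 × 308) = 49718.791.

D ≈ 49,719 filters per year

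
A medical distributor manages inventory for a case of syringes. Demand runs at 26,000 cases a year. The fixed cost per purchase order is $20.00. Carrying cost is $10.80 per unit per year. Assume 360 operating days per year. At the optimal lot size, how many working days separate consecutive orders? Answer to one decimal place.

T ≈ 4.3 days

The optimal lot size = √(2DS/H) = √(2 × 26,000 × 20 / 10.8) ≈ 310.32.
Cycle time = Q*/D × 360 = 310.32 / 26,000 × 360 ≈ 4.297 days.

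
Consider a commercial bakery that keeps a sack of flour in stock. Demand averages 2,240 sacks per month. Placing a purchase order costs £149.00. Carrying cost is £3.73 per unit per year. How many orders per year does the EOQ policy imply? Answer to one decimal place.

N ≈ 18.3 orders per year

Annual demand D = 2,240 × 12 = 26,880.
EOQ = √(2DS/H) = √(2 × 26,880 × 149 / 3.73) ≈ 1465.44.
Orders per year = D / Q* = 26,880 / 1465.44 ≈ 18.343.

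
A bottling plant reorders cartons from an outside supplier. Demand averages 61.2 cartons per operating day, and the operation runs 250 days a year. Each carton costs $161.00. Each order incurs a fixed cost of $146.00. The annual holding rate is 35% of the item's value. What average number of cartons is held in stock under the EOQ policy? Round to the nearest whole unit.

Average inventory ≈ 141 cartons

Annual demand D = 61.2 × 250 = 15,300.
Holding cost H = 0.35 × $161.00 = $56.3500 per unit per year.
Q* = √(2DS/H) = √(2 × 15,300 × 146 / 56.35) ≈ 281.57.
Average inventory = Q*/2 ≈ 281.57 / 2 = 140.786.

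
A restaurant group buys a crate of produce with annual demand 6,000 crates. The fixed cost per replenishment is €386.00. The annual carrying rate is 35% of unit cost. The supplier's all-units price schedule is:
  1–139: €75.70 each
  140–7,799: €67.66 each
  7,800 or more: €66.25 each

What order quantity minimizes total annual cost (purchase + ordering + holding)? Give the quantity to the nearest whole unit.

Q* ≈ 442 crates

Holding cost per unit per year at price C is H = 0.35·C.
Candidates are each tier's EOQ (if it falls in that tier) and each price-break quantity.
Tier 1 (€75.70): EOQ = 418.1 exceeds tier's upper bound 139, so this tier is dominated.
EOQ at €67.66 = 442.3 (feasible in tier 2): TC = 6,000×€67.66 + (6,000/442.3)×386 + (442.3/2)×0.35×€67.66 = €416,433.32.
EOQ at €66.25 = 446.9 < 7800, so use break Q=7800: TC = 6,000×€66.25 + (6,000/7800.0)×386 + (7800.0/2)×0.35×€66.25 = €488,228.17.
Lowest total cost is €416,433.32 at Q = 442.3.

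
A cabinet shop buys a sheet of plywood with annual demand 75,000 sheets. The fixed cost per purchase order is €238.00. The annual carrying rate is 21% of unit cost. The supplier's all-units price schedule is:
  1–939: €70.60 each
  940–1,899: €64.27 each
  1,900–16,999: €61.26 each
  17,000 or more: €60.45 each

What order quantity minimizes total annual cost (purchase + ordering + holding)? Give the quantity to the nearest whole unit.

Holding cost per unit per year at price C is H = 0.21·C.
For each price level, check whether its EOQ is feasible; otherwise the best quantity at that price is the breakpoint.
Tier 1 (€70.60): EOQ = 1551.8 exceeds tier's upper bound 939, so this tier is dominated.
EOQ at €64.27 = 1626.4 (feasible in tier 2): TC = 75,000×€64.27 + (75,000/1626.4)×238 + (1626.4/2)×0.21×€64.27 = €4,842,200.68.
EOQ at €61.26 = 1665.9 < 1900, so use break Q=1900: TC = 75,000×€61.26 + (75,000/1900.0)×238 + (1900.0/2)×0.21×€61.26 = €4,616,116.11.
EOQ at €60.45 = 1677.0 < 17000, so use break Q=17000: TC = 75,000×€60.45 + (75,000/17000.0)×238 + (17000.0/2)×0.21×€60.45 = €4,642,703.25.
Lowest total cost is €4,616,116.11 at Q = 1900.0.

Q* ≈ 1,900 sheets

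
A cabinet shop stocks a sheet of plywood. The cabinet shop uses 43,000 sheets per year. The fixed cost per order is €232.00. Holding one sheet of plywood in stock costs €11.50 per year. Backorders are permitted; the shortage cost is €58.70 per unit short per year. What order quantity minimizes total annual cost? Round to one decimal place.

Q* ≈ 1,440.4 sheets

With planned backorders, Q* = √(2DS/H) · √((H+B)/B).
√(2DS/H) = √(2 × 43,000 × 232 / 11.5) = 1317.177.
√((H+B)/B) = √((11.5+58.7)/58.7) = 1.0936.
Q* ≈ 1440.435.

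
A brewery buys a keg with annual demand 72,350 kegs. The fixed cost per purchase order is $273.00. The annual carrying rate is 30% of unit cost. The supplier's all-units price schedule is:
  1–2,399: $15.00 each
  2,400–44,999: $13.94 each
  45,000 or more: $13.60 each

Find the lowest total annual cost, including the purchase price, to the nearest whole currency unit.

TC* ≈ $1,021,412

Holding cost per unit per year at price C is H = 0.30·C.
Evaluate total cost at each tier's feasible EOQ or, if the EOQ is below the tier, at the tier's minimum quantity.
Tier 1 ($15.00): EOQ = 2962.8 exceeds tier's upper bound 2399, so this tier is dominated.
EOQ at $13.94 = 3073.4 (feasible in tier 2): TC = 72,350×$13.94 + (72,350/3073.4)×273 + (3073.4/2)×0.30×$13.94 = $1,021,412.09.
EOQ at $13.60 = 3111.6 < 45000, so use break Q=45000: TC = 72,350×$13.60 + (72,350/45000.0)×273 + (45000.0/2)×0.30×$13.60 = $1,076,198.92.
Lowest total cost among the candidates is at Q = 3073.4.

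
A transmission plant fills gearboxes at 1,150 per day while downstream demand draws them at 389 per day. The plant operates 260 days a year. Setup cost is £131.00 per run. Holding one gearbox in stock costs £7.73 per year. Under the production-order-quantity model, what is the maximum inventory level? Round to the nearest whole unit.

Annual demand D = 389 × 260 = 101,140.
Production build-up factor (1 − d/p) = 1 − 389/1,150 = 0.6617.
Q* = √(2DS / (H(1 − d/p))) = √(2 × 101,140 × 131 / (7.73 × 0.6617)).
= √(26,498,680 / 5.1152) ≈ 2276.035.
Maximum inventory = Q*(1 − d/p) = 2276.035 × 0.6617 ≈ 1506.142.

I_max ≈ 1,506 gearboxes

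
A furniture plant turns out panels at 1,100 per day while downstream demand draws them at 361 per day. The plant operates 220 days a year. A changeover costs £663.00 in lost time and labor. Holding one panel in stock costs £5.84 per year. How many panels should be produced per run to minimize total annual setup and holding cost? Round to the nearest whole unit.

Annual demand D = 361 × 220 = 79,420.
Production build-up factor (1 − d/p) = 1 − 361/1,100 = 0.6718.
Q* = √(2DS / (H(1 − d/p))) = √(2 × 79,420 × 663 / (5.84 × 0.6718)).
= √(105,310,920 / 3.9234) ≈ 5180.890.

Q* ≈ 5,181 panels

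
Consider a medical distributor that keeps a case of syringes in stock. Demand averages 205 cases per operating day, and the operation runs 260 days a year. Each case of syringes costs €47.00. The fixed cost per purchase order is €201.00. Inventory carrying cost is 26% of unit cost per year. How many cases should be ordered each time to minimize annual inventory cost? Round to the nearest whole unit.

Q* ≈ 1,324 cases

Annual demand D = 205 × 260 = 53,300.
Holding cost H = 0.26 × €47.00 = €12.2200 per unit per year.
EOQ = √(2DS / H) = √(2 × 53,300 × 201 / 12.22).
= √(21,426,600 / 12.22) = √1,753,404.2553 ≈ 1324.162.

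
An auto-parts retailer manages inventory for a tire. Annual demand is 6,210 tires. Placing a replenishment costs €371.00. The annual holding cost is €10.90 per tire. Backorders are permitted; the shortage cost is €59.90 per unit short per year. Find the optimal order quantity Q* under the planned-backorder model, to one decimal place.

Q* ≈ 706.9 tires

With planned backorders, Q* = √(2DS/H) · √((H+B)/B).
√(2DS/H) = √(2 × 6,210 × 371 / 10.9) = 650.181.
√((H+B)/B) = √((10.9+59.9)/59.9) = 1.0872.
Q* ≈ 706.867.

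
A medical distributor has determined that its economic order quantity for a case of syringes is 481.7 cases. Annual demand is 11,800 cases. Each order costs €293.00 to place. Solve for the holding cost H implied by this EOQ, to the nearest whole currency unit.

H ≈ €30

Invert the EOQ relation Q*² = 2DS/H.
From Q* = √(2DS/H): H = 2DS / Q*² = 2 × 11,800 × 293 / 481.7² = 29.8007.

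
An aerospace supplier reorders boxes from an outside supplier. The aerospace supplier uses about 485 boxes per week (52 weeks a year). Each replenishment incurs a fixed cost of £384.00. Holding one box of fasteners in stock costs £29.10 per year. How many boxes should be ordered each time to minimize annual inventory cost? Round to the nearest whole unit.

Q* ≈ 816 boxes

Annual demand D = 485 × 52 = 25,220.
EOQ = √(2DS / H) = √(2 × 25,220 × 384 / 29.1).
= √(19,368,960 / 29.1) = √665,600 ≈ 815.843.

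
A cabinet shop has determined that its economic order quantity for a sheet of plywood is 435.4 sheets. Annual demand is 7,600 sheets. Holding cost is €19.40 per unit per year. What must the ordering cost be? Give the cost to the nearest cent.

Invert the EOQ relation Q*² = 2DS/H.
From Q* = √(2DS/H): S = Q*²H / (2D) = 435.4² × 19.4 / (2 × 7,600) = 241.9552.

S ≈ €241.96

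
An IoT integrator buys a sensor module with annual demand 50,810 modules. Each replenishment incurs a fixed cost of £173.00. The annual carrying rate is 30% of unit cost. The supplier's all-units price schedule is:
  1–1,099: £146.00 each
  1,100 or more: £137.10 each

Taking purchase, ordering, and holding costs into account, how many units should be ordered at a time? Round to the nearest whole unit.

Q* ≈ 1,100 modules

Holding cost per unit per year at price C is H = 0.30·C.
Evaluate total cost at each tier's feasible EOQ or, if the EOQ is below the tier, at the tier's minimum quantity.
EOQ at £146.00 = 633.5 (feasible in tier 1): TC = 50,810×£146.00 + (50,810/633.5)×173 + (633.5/2)×0.30×£146.00 = £7,446,009.15.
EOQ at £137.10 = 653.8 < 1100, so use break Q=1100: TC = 50,810×£137.10 + (50,810/1100.0)×173 + (1100.0/2)×0.30×£137.10 = £6,996,663.53.
Lowest total cost is £6,996,663.53 at Q = 1100.0.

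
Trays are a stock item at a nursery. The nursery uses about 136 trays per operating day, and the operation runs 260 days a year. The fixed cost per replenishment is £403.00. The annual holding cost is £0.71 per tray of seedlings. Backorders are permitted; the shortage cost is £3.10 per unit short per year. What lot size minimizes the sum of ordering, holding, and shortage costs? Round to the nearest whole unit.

Q* ≈ 7,024 trays

Annual demand D = 136 × 260 = 35,360.
With planned backorders, Q* = √(2DS/H) · √((H+B)/B).
√(2DS/H) = √(2 × 35,360 × 403 / 0.71) = 6335.698.
√((H+B)/B) = √((0.71+3.1)/3.1) = 1.1086.
Q* ≈ 7023.864.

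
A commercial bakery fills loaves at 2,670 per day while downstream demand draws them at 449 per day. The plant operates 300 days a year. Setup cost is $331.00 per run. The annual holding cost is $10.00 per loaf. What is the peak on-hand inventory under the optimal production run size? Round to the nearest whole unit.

I_max ≈ 2,724 loaves

Annual demand D = 449 × 300 = 134,700.
Production build-up factor (1 − d/p) = 1 − 449/2,670 = 0.8318.
Q* = √(2DS / (H(1 − d/p))) = √(2 × 134,700 × 331 / (10 × 0.8318)).
= √(89,171,400 / 8.3184) ≈ 3274.117.
Maximum inventory = Q*(1 − d/p) = 3274.117 × 0.8318 ≈ 2723.525.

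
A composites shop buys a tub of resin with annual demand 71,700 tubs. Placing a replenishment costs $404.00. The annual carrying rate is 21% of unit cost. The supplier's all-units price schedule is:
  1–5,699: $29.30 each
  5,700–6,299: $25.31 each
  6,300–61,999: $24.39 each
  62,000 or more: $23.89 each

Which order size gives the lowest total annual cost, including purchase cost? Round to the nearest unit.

Q* ≈ 6,300 tubs

Holding cost per unit per year at price C is H = 0.21·C.
Evaluate total cost at each tier's feasible EOQ or, if the EOQ is below the tier, at the tier's minimum quantity.
EOQ at $29.30 = 3068.5 (feasible in tier 1): TC = 71,700×$29.30 + (71,700/3068.5)×404 + (3068.5/2)×0.21×$29.30 = $2,119,690.29.
EOQ at $25.31 = 3301.5 < 5700, so use break Q=5700: TC = 71,700×$25.31 + (71,700/5700.0)×404 + (5700.0/2)×0.21×$25.31 = $1,834,956.93.
EOQ at $24.39 = 3363.2 < 6300, so use break Q=6300: TC = 71,700×$24.39 + (71,700/6300.0)×404 + (6300.0/2)×0.21×$24.39 = $1,769,494.89.
EOQ at $23.89 = 3398.2 < 62000, so use break Q=62000: TC = 71,700×$23.89 + (71,700/62000.0)×404 + (62000.0/2)×0.21×$23.89 = $1,868,904.11.
Lowest total cost is $1,769,494.89 at Q = 6300.0.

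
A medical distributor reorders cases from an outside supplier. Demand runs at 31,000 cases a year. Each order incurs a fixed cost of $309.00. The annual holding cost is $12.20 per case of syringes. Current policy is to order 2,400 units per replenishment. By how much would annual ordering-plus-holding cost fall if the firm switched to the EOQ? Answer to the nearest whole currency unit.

Extra cost ≈ $3,343 per year

EOQ = √(2DS/H) = √(2 × 31,000 × 309 / 12.2) ≈ 1253.13.
Cost at Q* = (D/Q*)S + (Q*/2)H = √(2DSH) ≈ $15,288.15.
Cost at Q = 2,400: (31,000/2,400)×309 + (2,400/2)×12.2 = $3,991.25 + $14,640.00 = $18,631.25.
Excess = $18,631.25 − $15,288.15 = $3,343.10.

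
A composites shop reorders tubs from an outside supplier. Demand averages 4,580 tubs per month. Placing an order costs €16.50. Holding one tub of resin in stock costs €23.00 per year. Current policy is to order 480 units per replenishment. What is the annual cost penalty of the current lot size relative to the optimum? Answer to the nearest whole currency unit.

Annual demand D = 4,580 × 12 = 54,960.
EOQ = √(2DS/H) = √(2 × 54,960 × 16.5 / 23) ≈ 280.81.
Cost at Q* = (D/Q*)S + (Q*/2)H = √(2DSH) ≈ €6,458.69.
Cost at Q = 480: (54,960/480)×16.5 + (480/2)×23 = €1,889.25 + €5,520.00 = €7,409.25.
Excess = €7,409.25 − €6,458.69 = €950.56.

Extra cost ≈ €951 per year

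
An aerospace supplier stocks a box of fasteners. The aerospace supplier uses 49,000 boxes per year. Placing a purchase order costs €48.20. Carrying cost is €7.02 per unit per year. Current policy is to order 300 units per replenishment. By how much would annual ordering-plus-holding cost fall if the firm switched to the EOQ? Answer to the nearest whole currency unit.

EOQ = √(2DS/H) = √(2 × 49,000 × 48.2 / 7.02) ≈ 820.29.
Cost at Q* = (D/Q*)S + (Q*/2)H = √(2DSH) ≈ €5,758.44.
Cost at Q = 300: (49,000/300)×48.2 + (300/2)×7.02 = €7,872.67 + €1,053.00 = €8,925.67.
Excess = €8,925.67 − €5,758.44 = €3,167.22.

Extra cost ≈ €3,167 per year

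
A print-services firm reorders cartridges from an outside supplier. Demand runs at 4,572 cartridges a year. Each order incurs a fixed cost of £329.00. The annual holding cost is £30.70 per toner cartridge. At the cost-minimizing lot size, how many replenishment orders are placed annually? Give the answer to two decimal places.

N ≈ 14.61 orders per year

Q* = √(2DS/H) = √(2 × 4,572 × 329 / 30.7) ≈ 313.04.
Orders per year = D / Q* = 4,572 / 313.04 ≈ 14.605.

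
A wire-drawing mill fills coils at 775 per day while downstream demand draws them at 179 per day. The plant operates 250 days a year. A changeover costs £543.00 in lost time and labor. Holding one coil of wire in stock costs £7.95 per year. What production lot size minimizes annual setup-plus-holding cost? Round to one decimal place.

Q* ≈ 2,819.4 coils

Annual demand D = 179 × 250 = 44,750.
Production build-up factor (1 − d/p) = 1 − 179/775 = 0.7690.
Q* = √(2DS / (H(1 − d/p))) = √(2 × 44,750 × 543 / (7.95 × 0.7690)).
= √(48,598,500 / 6.1138) ≈ 2819.393.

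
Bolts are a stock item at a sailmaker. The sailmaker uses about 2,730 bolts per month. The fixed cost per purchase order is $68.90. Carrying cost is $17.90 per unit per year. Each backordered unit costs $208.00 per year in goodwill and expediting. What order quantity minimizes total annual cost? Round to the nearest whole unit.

Q* ≈ 523 bolts

Annual demand D = 2,730 × 12 = 32,760.
With planned backorders, Q* = √(2DS/H) · √((H+B)/B).
√(2DS/H) = √(2 × 32,760 × 68.9 / 17.9) = 502.192.
√((H+B)/B) = √((17.9+208)/208) = 1.0421.
Q* ≈ 523.355.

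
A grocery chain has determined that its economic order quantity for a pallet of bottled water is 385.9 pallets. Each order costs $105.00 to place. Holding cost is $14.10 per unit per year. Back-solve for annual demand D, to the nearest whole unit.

D ≈ 9,999 pallets per year

Squaring Q* = √(2DS/H) gives Q*² = 2DS/H.
From Q* = √(2DS/H): D = Q*²H / (2S) = 385.9² × 14.1 / (2 × 105) = 9998.834.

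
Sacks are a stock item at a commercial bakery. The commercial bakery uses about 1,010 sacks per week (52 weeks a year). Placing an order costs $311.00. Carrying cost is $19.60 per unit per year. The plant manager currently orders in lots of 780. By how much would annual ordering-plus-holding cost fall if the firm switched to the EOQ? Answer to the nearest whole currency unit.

Extra cost ≈ $3,281 per year

Annual demand D = 1,010 × 52 = 52,520.
EOQ = √(2DS/H) = √(2 × 52,520 × 311 / 19.6) ≈ 1291.01.
Cost at Q* = (D/Q*)S + (Q*/2)H = √(2DSH) ≈ $25,303.79.
Cost at Q = 780: (52,520/780)×311 + (780/2)×19.6 = $20,940.67 + $7,644.00 = $28,584.67.
Excess = $28,584.67 − $25,303.79 = $3,280.88.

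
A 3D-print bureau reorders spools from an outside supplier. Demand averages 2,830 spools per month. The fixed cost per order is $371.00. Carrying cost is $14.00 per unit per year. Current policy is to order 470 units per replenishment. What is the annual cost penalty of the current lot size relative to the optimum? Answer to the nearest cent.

Annual demand D = 2,830 × 12 = 33,960.
EOQ = √(2DS/H) = √(2 × 33,960 × 371 / 14) ≈ 1341.60.
Cost at Q* = (D/Q*)S + (Q*/2)H = √(2DSH) ≈ $18,782.34.
Cost at Q = 470: (33,960/470)×371 + (470/2)×14 = $26,806.72 + $3,290.00 = $30,096.72.
Excess = $30,096.72 − $18,782.34 = $11,314.38.

Extra cost ≈ $11,314.38 per year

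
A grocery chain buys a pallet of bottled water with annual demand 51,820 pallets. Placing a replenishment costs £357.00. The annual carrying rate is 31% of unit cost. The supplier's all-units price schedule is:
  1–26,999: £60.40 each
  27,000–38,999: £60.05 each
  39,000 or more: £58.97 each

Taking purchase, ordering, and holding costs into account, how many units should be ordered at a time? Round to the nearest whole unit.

Q* ≈ 1,406 pallets

Holding cost per unit per year at price C is H = 0.31·C.
Evaluate total cost at each tier's feasible EOQ or, if the EOQ is below the tier, at the tier's minimum quantity.
EOQ at £60.40 = 1405.7 (feasible in tier 1): TC = 51,820×£60.40 + (51,820/1405.7)×357 + (1405.7/2)×0.31×£60.40 = £3,156,248.68.
EOQ at £60.05 = 1409.8 < 27000, so use break Q=27000: TC = 51,820×£60.05 + (51,820/27000.0)×357 + (27000.0/2)×0.31×£60.05 = £3,363,785.43.
EOQ at £58.97 = 1422.7 < 39000, so use break Q=39000: TC = 51,820×£58.97 + (51,820/39000.0)×357 + (39000.0/2)×0.31×£58.97 = £3,412,773.40.
Lowest total cost is £3,156,248.68 at Q = 1405.7.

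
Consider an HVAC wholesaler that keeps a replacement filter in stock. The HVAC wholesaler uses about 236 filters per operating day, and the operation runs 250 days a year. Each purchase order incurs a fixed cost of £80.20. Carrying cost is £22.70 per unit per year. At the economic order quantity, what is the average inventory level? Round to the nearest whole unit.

Annual demand D = 236 × 250 = 59,000.
Q* = √(2DS/H) = √(2 × 59,000 × 80.2 / 22.7) ≈ 645.68.
Average inventory = Q*/2 ≈ 645.68 / 2 = 322.838.

Average inventory ≈ 323 filters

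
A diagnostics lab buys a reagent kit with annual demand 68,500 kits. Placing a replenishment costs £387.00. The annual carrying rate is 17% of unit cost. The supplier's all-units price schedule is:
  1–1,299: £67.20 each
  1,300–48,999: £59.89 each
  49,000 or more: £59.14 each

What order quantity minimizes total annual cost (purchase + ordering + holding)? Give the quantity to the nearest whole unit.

Holding cost per unit per year at price C is H = 0.17·C.
For each price level, check whether its EOQ is feasible; otherwise the best quantity at that price is the breakpoint.
Tier 1 (£67.20): EOQ = 2154.3 exceeds tier's upper bound 1299, so this tier is dominated.
EOQ at £59.89 = 2282.0 (feasible in tier 2): TC = 68,500×£59.89 + (68,500/2282.0)×387 + (2282.0/2)×0.17×£59.89 = £4,125,698.65.
EOQ at £59.14 = 2296.4 < 49000, so use break Q=49000: TC = 68,500×£59.14 + (68,500/49000.0)×387 + (49000.0/2)×0.17×£59.14 = £4,297,949.11.
Lowest total cost is £4,125,698.65 at Q = 2282.0.

Q* ≈ 2,282 kits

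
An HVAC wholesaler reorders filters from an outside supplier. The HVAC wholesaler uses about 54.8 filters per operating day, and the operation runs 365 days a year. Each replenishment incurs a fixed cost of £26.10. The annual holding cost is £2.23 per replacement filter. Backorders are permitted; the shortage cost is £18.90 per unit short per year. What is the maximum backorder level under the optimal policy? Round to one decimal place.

Annual demand D = 54.8 × 365 = 20,002.
With planned backorders, Q* = √(2DS/H) · √((H+B)/B).
√(2DS/H) = √(2 × 20,002 × 26.1 / 2.23) = 684.257.
√((H+B)/B) = √((2.23+18.9)/18.9) = 1.0574.
Q* ≈ 723.500.
S* = Q* · H/(H+B) = 723.500 × 2.23/21.13 ≈ 76.356.

S* ≈ 76.4 filters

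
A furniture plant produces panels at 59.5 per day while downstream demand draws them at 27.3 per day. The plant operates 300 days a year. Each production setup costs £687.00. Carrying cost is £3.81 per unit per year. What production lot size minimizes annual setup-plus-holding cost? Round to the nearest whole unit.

Annual demand D = 27.3 × 300 = 8,190.
Production build-up factor (1 − d/p) = 1 − 27.3/59.5 = 0.5412.
Q* = √(2DS / (H(1 − d/p))) = √(2 × 8,190 × 687 / (3.81 × 0.5412)).
= √(11,253,060 / 2.0619) ≈ 2336.164.

Q* ≈ 2,336 panels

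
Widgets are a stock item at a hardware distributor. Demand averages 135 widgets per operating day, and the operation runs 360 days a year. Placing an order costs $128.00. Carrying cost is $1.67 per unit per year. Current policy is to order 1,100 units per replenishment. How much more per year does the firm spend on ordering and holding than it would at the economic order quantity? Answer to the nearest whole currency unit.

Extra cost ≈ $2,016 per year

Annual demand D = 135 × 360 = 48,600.
EOQ = √(2DS/H) = √(2 × 48,600 × 128 / 1.67) ≈ 2729.48.
Cost at Q* = (D/Q*)S + (Q*/2)H = √(2DSH) ≈ $4,558.23.
Cost at Q = 1,100: (48,600/1,100)×128 + (1,100/2)×1.67 = $5,655.27 + $918.50 = $6,573.77.
Excess = $6,573.77 − $4,558.23 = $2,015.54.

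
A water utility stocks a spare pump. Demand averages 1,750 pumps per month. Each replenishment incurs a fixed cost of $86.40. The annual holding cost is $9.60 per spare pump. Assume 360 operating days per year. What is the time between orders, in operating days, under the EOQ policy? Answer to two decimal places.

Annual demand D = 1,750 × 12 = 21,000.
Q* = √(2DS/H) = √(2 × 21,000 × 86.4 / 9.6) ≈ 614.82.
Cycle time = Q*/D × 360 = 614.82 / 21,000 × 360 ≈ 10.540 days.

T ≈ 10.54 days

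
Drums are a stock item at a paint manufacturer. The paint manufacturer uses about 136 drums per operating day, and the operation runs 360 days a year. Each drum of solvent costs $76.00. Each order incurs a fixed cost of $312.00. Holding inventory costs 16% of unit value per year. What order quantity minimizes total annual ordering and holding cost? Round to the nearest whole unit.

Annual demand D = 136 × 360 = 48,960.
Holding cost H = 0.16 × $76.00 = $12.1600 per unit per year.
EOQ = √(2DS / H) = √(2 × 48,960 × 312 / 12.16).
= √(30,551,040 / 12.16) = √2,512,421.0526 ≈ 1585.062.

Q* ≈ 1,585 drums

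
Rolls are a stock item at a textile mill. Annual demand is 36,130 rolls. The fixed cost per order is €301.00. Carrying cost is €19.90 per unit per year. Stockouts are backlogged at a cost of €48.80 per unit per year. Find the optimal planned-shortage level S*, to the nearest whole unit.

S* ≈ 359 rolls

With planned backorders, Q* = √(2DS/H) · √((H+B)/B).
√(2DS/H) = √(2 × 36,130 × 301 / 19.9) = 1045.456.
√((H+B)/B) = √((19.9+48.8)/48.8) = 1.1865.
Q* ≈ 1240.435.
S* = Q* · H/(H+B) = 1240.435 × 19.9/68.7 ≈ 359.311.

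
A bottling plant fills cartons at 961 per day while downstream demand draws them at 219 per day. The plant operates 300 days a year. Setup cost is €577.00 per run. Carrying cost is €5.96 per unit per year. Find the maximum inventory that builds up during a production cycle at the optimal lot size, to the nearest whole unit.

Annual demand D = 219 × 300 = 65,700.
Production build-up factor (1 − d/p) = 1 − 219/961 = 0.7721.
Q* = √(2DS / (H(1 − d/p))) = √(2 × 65,700 × 577 / (5.96 × 0.7721)).
= √(75,817,800 / 4.6018) ≈ 4059.029.
Maximum inventory = Q*(1 − d/p) = 4059.029 × 0.7721 ≈ 3134.027.

I_max ≈ 3,134 cartons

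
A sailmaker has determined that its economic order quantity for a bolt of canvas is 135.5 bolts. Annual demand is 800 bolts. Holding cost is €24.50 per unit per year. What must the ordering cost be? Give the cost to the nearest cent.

Invert the EOQ relation Q*² = 2DS/H.
From Q* = √(2DS/H): S = Q*²H / (2D) = 135.5² × 24.5 / (2 × 800) = 281.1413.

S ≈ €281.14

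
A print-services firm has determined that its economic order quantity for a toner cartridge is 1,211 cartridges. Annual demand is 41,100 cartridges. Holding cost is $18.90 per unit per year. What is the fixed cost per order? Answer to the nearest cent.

S ≈ $337.19

The basic EOQ model gives Q* = √(2DS/H); rearrange for the unknown.
From Q* = √(2DS/H): S = Q*²H / (2D) = 1,211² × 18.9 / (2 × 41,100) = 337.1928.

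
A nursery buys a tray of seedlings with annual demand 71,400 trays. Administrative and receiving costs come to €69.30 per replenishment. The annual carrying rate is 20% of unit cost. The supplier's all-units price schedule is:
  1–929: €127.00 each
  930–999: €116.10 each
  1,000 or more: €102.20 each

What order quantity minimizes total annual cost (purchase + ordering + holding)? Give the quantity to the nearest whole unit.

Holding cost per unit per year at price C is H = 0.20·C.
Evaluate total cost at each tier's feasible EOQ or, if the EOQ is below the tier, at the tier's minimum quantity.
EOQ at €127.00 = 624.2 (feasible in tier 1): TC = 71,400×€127.00 + (71,400/624.2)×69.3 + (624.2/2)×0.20×€127.00 = €9,083,654.32.
EOQ at €116.10 = 652.8 < 930, so use break Q=930: TC = 71,400×€116.10 + (71,400/930.0)×69.3 + (930.0/2)×0.20×€116.10 = €8,305,657.75.
EOQ at €102.20 = 695.8 < 1000, so use break Q=1000: TC = 71,400×€102.20 + (71,400/1000.0)×69.3 + (1000.0/2)×0.20×€102.20 = €7,312,248.02.
Lowest total cost is €7,312,248.02 at Q = 1000.0.

Q* ≈ 1,000 trays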